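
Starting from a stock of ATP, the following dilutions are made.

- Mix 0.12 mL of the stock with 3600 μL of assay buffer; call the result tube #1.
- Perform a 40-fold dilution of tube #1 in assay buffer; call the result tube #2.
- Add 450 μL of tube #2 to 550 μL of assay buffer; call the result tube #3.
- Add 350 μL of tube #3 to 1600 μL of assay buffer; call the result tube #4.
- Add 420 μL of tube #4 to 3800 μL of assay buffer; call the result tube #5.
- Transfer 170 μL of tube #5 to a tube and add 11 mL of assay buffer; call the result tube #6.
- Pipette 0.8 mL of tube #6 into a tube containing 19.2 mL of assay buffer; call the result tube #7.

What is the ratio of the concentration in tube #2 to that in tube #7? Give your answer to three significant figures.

Step 1: 0.12 mL + 3600 μL = 3.72 mL total → factor 3.72/0.12 = 31
Step 2: 40-fold → factor 40
Step 3: 450 μL + 550 μL = 1000 μL total → factor 1000/450 = 2.2222
Step 4: 350 μL + 1600 μL = 1950 μL total → factor 1950/350 = 5.5714
Step 5: 420 μL + 3800 μL = 4220 μL total → factor 4220/420 = 10.048
Step 6: 170 μL + 11 mL = 11170 μL total → factor 11170/170 = 65.706
Step 7: 0.8 mL + 19.2 mL = 20 mL total → factor 20/0.8 = 25
Dilution factor to tube #2 = 1240; to tube #7 = 2.5339 × 10^8
[tube #2]/[tube #7] = (factor to tube #7)/(factor to tube #2) = 2.5339 × 10^8/1240 = 2.04 × 10^5

2.04 × 10^5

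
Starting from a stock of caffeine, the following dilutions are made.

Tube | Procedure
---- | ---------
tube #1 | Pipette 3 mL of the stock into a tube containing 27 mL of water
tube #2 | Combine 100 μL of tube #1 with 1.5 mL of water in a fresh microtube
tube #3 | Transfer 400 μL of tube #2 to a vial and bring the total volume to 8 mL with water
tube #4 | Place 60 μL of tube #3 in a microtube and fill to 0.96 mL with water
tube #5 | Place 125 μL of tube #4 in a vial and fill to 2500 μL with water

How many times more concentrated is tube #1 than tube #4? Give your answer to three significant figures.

Step 1: 3 mL + 27 mL = 30 mL total → factor 30/3 = 10
Step 2: 100 μL + 1.5 mL = 1600 μL total → factor 1600/100 = 16
Step 3: 400 μL brought to 8 mL → factor 8000/400 = 20
Step 4: 60 μL brought to 0.96 mL → factor 960/60 = 16
Dilution factor to tube #1 = 10; to tube #4 = 51200
[tube #1]/[tube #4] = (factor to tube #4)/(factor to tube #1) = 51200/10 = 5.12 × 10^3

5.12 × 10^3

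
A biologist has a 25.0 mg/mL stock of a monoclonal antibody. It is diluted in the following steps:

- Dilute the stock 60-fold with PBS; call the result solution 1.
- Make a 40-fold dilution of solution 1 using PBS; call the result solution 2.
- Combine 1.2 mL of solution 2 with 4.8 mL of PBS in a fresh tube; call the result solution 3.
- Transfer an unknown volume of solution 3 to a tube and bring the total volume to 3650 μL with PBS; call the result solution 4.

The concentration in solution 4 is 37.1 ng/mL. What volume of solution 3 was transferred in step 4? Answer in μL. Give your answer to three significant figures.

Step 1: 60-fold → factor 60
Step 2: 40-fold → factor 40
Step 3: 1.2 mL + 4.8 mL = 6 mL total → factor 6/1.2 = 5
Step 4: v brought to 3650 μL → factor = 3650 μL/v
Product of known-step factors = 12000
Overall factor = 25.0 mg/mL / (37.1 ng/mL) = 6.7385 × 10^5
Step-4 factor = 6.7385 × 10^5 / 12000 = 56.155
v = 3650 μL / 56.155 = 65.0 μL

65.0 μL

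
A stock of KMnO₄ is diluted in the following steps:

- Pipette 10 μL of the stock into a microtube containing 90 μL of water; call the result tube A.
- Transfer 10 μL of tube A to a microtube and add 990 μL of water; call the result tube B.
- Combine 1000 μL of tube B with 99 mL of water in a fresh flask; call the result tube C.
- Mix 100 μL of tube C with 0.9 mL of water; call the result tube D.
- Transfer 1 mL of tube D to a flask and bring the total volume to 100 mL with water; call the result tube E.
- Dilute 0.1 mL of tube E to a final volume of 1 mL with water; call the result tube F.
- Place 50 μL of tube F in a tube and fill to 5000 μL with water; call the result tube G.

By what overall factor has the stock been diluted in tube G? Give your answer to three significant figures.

1.00 × 10^11

Step 1: 10 μL + 90 μL = 100 μL total → factor 100/10 = 10
Step 2: 10 μL + 990 μL = 1000 μL total → factor 1000/10 = 100
Step 3: 1000 μL + 99 mL = 1 × 10^5 μL total → factor 1 × 10^5/1000 = 100
Step 4: 100 μL + 0.9 mL = 1000 μL total → factor 1000/100 = 10
Step 5: 1 mL brought to 100 mL → factor 100/1 = 100
Step 6: 0.1 mL brought to 1 mL → factor 1/0.1 = 10
Step 7: 50 μL brought to 5000 μL → factor 5000/50 = 100
Overall dilution factor = 10 × 100 × 100 × 10 × 100 × 10 × 100 = 1 × 10^11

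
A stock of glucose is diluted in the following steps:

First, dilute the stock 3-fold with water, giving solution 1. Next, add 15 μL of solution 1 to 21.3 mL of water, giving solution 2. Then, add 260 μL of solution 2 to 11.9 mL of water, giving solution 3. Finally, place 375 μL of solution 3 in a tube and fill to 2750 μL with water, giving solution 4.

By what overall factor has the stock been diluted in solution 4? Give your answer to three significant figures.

Step 1: 3-fold → factor 3
Step 2: 15 μL + 21.3 mL = 21315 μL total → factor 21315/15 = 1421
Step 3: 260 μL + 11.9 mL = 12160 μL total → factor 12160/260 = 46.769
Step 4: 375 μL brought to 2750 μL → factor 2750/375 = 7.3333
Overall dilution factor = 3 × 1421 × 46.769 × 7.3333 = 1.4621 × 10^6

1.46 × 10^6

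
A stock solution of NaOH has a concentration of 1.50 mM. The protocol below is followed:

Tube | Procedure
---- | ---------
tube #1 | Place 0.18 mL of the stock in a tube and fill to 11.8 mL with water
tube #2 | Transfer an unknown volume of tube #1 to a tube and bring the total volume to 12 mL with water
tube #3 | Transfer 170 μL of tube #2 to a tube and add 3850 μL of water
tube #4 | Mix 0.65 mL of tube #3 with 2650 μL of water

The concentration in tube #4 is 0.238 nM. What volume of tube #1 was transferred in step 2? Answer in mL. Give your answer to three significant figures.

Step 1: 0.18 mL brought to 11.8 mL → factor 11.8/0.18 = 65.556
Step 2: v brought to 12 mL → factor = 12 mL/v
Step 3: 170 μL + 3850 μL = 4020 μL total → factor 4020/170 = 23.647
Step 4: 0.65 mL + 2650 μL = 3.3 mL total → factor 3.3/0.65 = 5.0769
Product of known-step factors = 7870.2
Overall factor = 1.50 mM / (0.238 nM) = 6.3025 × 10^6
Step-2 factor = 6.3025 × 10^6 / 7870.2 = 800.81
v = 12 mL / 800.81 = 0.0150 mL

0.0150 mL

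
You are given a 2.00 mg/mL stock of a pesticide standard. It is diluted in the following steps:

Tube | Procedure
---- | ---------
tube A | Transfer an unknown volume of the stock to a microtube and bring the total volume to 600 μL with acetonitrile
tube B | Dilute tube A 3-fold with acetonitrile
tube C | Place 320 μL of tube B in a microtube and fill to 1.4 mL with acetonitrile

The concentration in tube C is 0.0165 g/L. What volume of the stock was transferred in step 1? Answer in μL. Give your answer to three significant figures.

65.0 μL

Step 1: v brought to 600 μL → factor = 600 μL/v
Step 2: 3-fold → factor 3
Step 3: 320 μL brought to 1.4 mL → factor 1400/320 = 4.375
Product of known-step factors = 13.125
Overall factor = 2.00 mg/mL / (0.0165 g/L) = 121.21
Step-1 factor = 121.21 / 13.125 = 9.2352
v = 600 μL / 9.2352 = 65.0 μL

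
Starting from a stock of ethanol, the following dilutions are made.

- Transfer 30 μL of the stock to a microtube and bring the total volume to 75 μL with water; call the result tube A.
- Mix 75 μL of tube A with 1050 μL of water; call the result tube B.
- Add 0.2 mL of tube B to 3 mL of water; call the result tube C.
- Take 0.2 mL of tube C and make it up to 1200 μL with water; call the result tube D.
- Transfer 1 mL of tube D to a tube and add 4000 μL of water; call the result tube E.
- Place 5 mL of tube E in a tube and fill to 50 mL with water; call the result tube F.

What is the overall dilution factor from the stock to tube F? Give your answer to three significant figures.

Step 1: 30 μL brought to 75 μL → factor 75/30 = 2.5
Step 2: 75 μL + 1050 μL = 1125 μL total → factor 1125/75 = 15
Step 3: 0.2 mL + 3 mL = 3.2 mL total → factor 3.2/0.2 = 16
Step 4: 0.2 mL brought to 1200 μL → factor 1.2/0.2 = 6
Step 5: 1 mL + 4000 μL = 5 mL total → factor 5/1 = 5
Step 6: 5 mL brought to 50 mL → factor 50/5 = 10
Overall dilution factor = 2.5 × 15 × 16 × 6 × 5 × 10 = 1.8 × 10^5

1.80 × 10^5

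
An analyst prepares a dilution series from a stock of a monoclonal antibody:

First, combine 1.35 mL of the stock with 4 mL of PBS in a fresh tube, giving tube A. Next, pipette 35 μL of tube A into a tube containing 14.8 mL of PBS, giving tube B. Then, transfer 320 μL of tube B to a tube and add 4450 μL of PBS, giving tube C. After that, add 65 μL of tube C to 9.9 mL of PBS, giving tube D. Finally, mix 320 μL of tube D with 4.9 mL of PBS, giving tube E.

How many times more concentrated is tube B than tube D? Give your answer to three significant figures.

Step 1: 1.35 mL + 4 mL = 5.35 mL total → factor 5.35/1.35 = 3.963
Step 2: 35 μL + 14.8 mL = 14835 μL total → factor 14835/35 = 423.86
Step 3: 320 μL + 4450 μL = 4770 μL total → factor 4770/320 = 14.906
Step 4: 65 μL + 9.9 mL = 9965 μL total → factor 9965/65 = 153.31
Dilution factor to tube B = 1679.7; to tube D = 3.8386 × 10^6
[tube B]/[tube D] = (factor to tube D)/(factor to tube B) = 3.8386 × 10^6/1679.7 = 2.29 × 10^3

2.29 × 10^3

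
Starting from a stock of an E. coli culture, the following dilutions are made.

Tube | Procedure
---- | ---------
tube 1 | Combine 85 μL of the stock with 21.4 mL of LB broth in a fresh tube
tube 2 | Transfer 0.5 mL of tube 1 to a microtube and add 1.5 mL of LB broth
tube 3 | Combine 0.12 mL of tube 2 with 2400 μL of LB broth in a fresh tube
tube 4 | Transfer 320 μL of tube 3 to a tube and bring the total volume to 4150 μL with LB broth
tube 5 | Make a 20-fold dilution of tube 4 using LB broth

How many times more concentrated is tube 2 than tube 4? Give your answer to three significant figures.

Step 1: 85 μL + 21.4 mL = 21485 μL total → factor 21485/85 = 252.76
Step 2: 0.5 mL + 1.5 mL = 2 mL total → factor 2/0.5 = 4
Step 3: 0.12 mL + 2400 μL = 2.52 mL total → factor 2.52/0.12 = 21
Step 4: 320 μL brought to 4150 μL → factor 4150/320 = 12.969
Dilution factor to tube 2 = 1011.1; to tube 4 = 2.7536 × 10^5
[tube 2]/[tube 4] = (factor to tube 4)/(factor to tube 2) = 2.7536 × 10^5/1011.1 = 272

272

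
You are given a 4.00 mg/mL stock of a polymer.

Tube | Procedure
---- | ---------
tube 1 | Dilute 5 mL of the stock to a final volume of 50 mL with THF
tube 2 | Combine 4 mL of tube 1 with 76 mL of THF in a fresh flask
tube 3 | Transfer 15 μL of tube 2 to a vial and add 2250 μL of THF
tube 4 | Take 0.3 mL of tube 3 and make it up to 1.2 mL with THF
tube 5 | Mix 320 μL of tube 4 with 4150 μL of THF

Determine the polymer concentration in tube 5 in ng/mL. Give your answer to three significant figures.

2.37 ng/mL

Step 1: 5 mL brought to 50 mL → factor 50/5 = 10
Step 2: 4 mL + 76 mL = 80 mL total → factor 80/4 = 20
Step 3: 15 μL + 2250 μL = 2265 μL total → factor 2265/15 = 151
Step 4: 0.3 mL brought to 1.2 mL → factor 1.2/0.3 = 4
Step 5: 320 μL + 4150 μL = 4470 μL total → factor 4470/320 = 13.969
Overall dilution factor = 10 × 20 × 151 × 4 × 13.969 = 1.6874 × 10^6
Final = 4.00 mg/mL / 1.6874 × 10^6 = 2.370 × 10^-6 mg/mL = 2.37 ng/mL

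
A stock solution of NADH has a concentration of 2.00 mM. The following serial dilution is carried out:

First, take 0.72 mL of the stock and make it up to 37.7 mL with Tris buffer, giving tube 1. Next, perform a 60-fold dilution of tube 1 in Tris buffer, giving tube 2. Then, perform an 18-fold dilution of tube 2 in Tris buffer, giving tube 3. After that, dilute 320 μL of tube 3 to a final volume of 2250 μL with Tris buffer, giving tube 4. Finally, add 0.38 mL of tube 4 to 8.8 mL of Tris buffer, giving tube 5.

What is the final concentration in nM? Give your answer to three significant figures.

Step 1: 0.72 mL brought to 37.7 mL → factor 37.7/0.72 = 52.361
Step 2: 60-fold → factor 60
Step 3: 18-fold → factor 18
Step 4: 320 μL brought to 2250 μL → factor 2250/320 = 7.0312
Step 5: 0.38 mL + 8.8 mL = 9.18 mL total → factor 9.18/0.38 = 24.158
Overall dilution factor = 52.361 × 60 × 18 × 7.0312 × 24.158 = 9.6056 × 10^6
Final = 2.00 mM / 9.6056 × 10^6 = 2.082 × 10^-7 mM = 0.208 nM

0.208 nM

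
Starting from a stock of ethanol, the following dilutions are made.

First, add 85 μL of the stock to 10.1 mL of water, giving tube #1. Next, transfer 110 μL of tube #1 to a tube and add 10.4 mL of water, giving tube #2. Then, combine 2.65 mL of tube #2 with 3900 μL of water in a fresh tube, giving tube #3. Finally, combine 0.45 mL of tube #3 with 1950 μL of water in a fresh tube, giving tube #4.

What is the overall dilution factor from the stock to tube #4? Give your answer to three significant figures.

1.51 × 10^5

Step 1: 85 μL + 10.1 mL = 10185 μL total → factor 10185/85 = 119.82
Step 2: 110 μL + 10.4 mL = 10510 μL total → factor 10510/110 = 95.545
Step 3: 2.65 mL + 3900 μL = 6.55 mL total → factor 6.55/2.65 = 2.4717
Step 4: 0.45 mL + 1950 μL = 2.4 mL total → factor 2.4/0.45 = 5.3333
Overall dilution factor = 119.82 × 95.545 × 2.4717 × 5.3333 = 1.5092 × 10^5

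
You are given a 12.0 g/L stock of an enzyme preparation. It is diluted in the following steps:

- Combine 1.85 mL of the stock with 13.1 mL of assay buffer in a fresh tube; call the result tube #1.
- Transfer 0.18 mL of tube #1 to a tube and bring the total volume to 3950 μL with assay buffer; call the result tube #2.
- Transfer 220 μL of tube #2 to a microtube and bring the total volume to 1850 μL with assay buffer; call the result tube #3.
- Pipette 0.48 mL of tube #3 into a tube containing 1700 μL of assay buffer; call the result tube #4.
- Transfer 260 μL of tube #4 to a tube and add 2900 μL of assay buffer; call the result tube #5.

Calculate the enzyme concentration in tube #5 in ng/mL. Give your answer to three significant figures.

Step 1: 1.85 mL + 13.1 mL = 14.95 mL total → factor 14.95/1.85 = 8.0811
Step 2: 0.18 mL brought to 3950 μL → factor 3.95/0.18 = 21.944
Step 3: 220 μL brought to 1850 μL → factor 1850/220 = 8.4091
Step 4: 0.48 mL + 1700 μL = 2.18 mL total → factor 2.18/0.48 = 4.5417
Step 5: 260 μL + 2900 μL = 3160 μL total → factor 3160/260 = 12.154
Dilution factor through tube #5 = 8.0811 × 21.944 × 8.4091 × 4.5417 × 12.154 = 82314
[tube #5] = 12.0 g/L / 82314 = 0.0001458 g/L = 146 ng/mL

146 ng/mL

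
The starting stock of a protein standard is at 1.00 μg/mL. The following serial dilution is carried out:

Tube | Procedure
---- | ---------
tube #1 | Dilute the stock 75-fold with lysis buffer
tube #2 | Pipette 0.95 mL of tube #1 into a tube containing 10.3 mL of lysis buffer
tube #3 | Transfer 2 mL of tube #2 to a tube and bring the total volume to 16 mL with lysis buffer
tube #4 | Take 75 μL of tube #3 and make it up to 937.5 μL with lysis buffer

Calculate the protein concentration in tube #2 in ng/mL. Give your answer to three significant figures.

Step 1: 75-fold → factor 75
Step 2: 0.95 mL + 10.3 mL = 11.25 mL total → factor 11.25/0.95 = 11.842
Dilution factor through tube #2 = 75 × 11.842 = 888.16
[tube #2] = 1.00 μg/mL / 888.16 = 0.001126 μg/mL = 1.13 ng/mL

1.13 ng/mL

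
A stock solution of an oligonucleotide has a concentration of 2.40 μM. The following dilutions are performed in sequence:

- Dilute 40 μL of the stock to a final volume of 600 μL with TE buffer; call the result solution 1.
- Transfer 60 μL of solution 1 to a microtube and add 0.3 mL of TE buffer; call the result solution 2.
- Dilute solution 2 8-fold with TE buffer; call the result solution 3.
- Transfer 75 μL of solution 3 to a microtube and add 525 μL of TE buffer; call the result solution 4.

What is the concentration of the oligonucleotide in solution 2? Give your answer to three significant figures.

0.0267 μM

Step 1: 40 μL brought to 600 μL → factor 600/40 = 15
Step 2: 60 μL + 0.3 mL = 360 μL total → factor 360/60 = 6
Dilution factor through solution 2 = 15 × 6 = 90
[solution 2] = 2.40 μM / 90 = 0.0267 μM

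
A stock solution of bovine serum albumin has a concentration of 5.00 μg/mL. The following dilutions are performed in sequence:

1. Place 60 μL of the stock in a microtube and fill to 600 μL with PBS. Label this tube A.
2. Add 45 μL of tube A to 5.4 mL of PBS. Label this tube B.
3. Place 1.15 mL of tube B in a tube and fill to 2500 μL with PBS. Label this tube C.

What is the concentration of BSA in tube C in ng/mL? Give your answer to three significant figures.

Step 1: 60 μL brought to 600 μL → factor 600/60 = 10
Step 2: 45 μL + 5.4 mL = 5445 μL total → factor 5445/45 = 121
Step 3: 1.15 mL brought to 2500 μL → factor 2.5/1.15 = 2.1739
Overall dilution factor = 10 × 121 × 2.1739 = 2630.4
Final = 5.00 μg/mL / 2630.4 = 0.001901 μg/mL = 1.90 ng/mL

1.90 ng/mL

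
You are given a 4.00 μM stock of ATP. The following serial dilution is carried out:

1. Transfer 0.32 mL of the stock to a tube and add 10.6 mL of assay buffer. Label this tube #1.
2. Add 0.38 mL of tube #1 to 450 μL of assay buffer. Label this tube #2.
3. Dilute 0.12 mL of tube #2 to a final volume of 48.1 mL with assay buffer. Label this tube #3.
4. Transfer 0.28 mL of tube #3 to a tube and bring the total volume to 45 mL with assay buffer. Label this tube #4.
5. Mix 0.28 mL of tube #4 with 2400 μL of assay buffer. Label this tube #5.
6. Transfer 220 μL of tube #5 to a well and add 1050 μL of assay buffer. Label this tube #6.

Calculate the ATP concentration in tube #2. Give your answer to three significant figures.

Step 1: 0.32 mL + 10.6 mL = 10.92 mL total → factor 10.92/0.32 = 34.125
Step 2: 0.38 mL + 450 μL = 0.83 mL total → factor 0.83/0.38 = 2.1842
Dilution factor through tube #2 = 34.125 × 2.1842 = 74.536
[tube #2] = 4.00 μM / 74.536 = 0.0537 μM

0.0537 μM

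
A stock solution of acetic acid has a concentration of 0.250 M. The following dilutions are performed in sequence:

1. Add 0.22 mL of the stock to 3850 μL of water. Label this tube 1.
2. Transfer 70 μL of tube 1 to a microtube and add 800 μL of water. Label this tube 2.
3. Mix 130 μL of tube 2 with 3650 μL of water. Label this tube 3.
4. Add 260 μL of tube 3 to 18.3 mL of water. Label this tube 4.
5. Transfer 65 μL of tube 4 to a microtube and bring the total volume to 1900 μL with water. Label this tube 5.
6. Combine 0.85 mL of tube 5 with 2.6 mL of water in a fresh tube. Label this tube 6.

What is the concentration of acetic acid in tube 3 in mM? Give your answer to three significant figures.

0.0374 mM

Step 1: 0.22 mL + 3850 μL = 4.07 mL total → factor 4.07/0.22 = 18.5
Step 2: 70 μL + 800 μL = 870 μL total → factor 870/70 = 12.429
Step 3: 130 μL + 3650 μL = 3780 μL total → factor 3780/130 = 29.077
Dilution factor through tube 3 = 18.5 × 12.429 × 29.077 = 6685.6
[tube 3] = 0.250 M / 6685.6 = 3.739 × 10^-5 M = 0.0374 mM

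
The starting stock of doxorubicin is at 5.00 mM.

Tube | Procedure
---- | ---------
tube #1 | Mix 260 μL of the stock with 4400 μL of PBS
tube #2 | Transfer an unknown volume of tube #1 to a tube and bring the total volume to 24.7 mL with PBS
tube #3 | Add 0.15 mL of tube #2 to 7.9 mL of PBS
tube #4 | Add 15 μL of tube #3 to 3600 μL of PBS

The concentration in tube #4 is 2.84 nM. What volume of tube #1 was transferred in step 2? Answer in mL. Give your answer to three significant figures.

3.25 mL

Step 1: 260 μL + 4400 μL = 4660 μL total → factor 4660/260 = 17.923
Step 2: v brought to 24.7 mL → factor = 24.7 mL/v
Step 3: 0.15 mL + 7.9 mL = 8.05 mL total → factor 8.05/0.15 = 53.667
Step 4: 15 μL + 3600 μL = 3615 μL total → factor 3615/15 = 241
Product of known-step factors = 2.3181 × 10^5
Overall factor = 5.00 mM / (2.84 nM) = 1.7606 × 10^6
Step-2 factor = 1.7606 × 10^6 / 2.3181 × 10^5 = 7.5948
v = 24.7 mL / 7.5948 = 3.25 mL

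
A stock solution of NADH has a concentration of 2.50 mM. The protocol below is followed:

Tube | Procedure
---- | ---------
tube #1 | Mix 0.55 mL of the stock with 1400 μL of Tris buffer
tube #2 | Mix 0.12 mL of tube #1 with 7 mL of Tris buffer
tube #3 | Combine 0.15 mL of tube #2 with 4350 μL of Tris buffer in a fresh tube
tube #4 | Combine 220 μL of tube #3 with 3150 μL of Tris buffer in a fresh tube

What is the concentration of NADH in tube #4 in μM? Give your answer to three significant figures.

0.0259 μM

Step 1: 0.55 mL + 1400 μL = 1.95 mL total → factor 1.95/0.55 = 3.5455
Step 2: 0.12 mL + 7 mL = 7.12 mL total → factor 7.12/0.12 = 59.333
Step 3: 0.15 mL + 4350 μL = 4.5 mL total → factor 4.5/0.15 = 30
Step 4: 220 μL + 3150 μL = 3370 μL total → factor 3370/220 = 15.318
Overall dilution factor = 3.5455 × 59.333 × 30 × 15.318 = 96672
Final = 2.50 mM / 96672 = 2.586 × 10^-5 mM = 0.0259 μM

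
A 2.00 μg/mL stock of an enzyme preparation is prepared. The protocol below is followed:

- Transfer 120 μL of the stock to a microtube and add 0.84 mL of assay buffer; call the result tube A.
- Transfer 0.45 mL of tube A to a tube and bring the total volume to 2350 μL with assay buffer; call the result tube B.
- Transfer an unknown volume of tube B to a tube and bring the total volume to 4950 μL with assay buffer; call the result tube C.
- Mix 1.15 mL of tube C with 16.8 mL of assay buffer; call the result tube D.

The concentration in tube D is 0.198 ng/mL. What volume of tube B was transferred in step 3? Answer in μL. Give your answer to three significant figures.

Step 1: 120 μL + 0.84 mL = 960 μL total → factor 960/120 = 8
Step 2: 0.45 mL brought to 2350 μL → factor 2.35/0.45 = 5.2222
Step 3: v brought to 4950 μL → factor = 4950 μL/v
Step 4: 1.15 mL + 16.8 mL = 17.95 mL total → factor 17.95/1.15 = 15.609
Product of known-step factors = 652.1
Overall factor = 2.00 μg/mL / (0.198 ng/mL) = 10101
Step-3 factor = 10101 / 652.1 = 15.49
v = 4950 μL / 15.49 = 320 μL

320 μL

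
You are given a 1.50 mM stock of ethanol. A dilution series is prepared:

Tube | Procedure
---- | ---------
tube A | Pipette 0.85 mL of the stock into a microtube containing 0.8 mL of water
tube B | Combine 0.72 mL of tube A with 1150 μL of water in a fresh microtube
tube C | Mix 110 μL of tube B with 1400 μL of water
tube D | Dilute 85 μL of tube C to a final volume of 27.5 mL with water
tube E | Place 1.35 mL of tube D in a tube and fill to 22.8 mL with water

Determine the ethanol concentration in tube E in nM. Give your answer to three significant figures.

3.97 nM

Step 1: 0.85 mL + 0.8 mL = 1.65 mL total → factor 1.65/0.85 = 1.9412
Step 2: 0.72 mL + 1150 μL = 1.87 mL total → factor 1.87/0.72 = 2.5972
Step 3: 110 μL + 1400 μL = 1510 μL total → factor 1510/110 = 13.727
Step 4: 85 μL brought to 27.5 mL → factor 27500/85 = 323.53
Step 5: 1.35 mL brought to 22.8 mL → factor 22.8/1.35 = 16.889
Overall dilution factor = 1.9412 × 2.5972 × 13.727 × 323.53 × 16.889 = 3.7816 × 10^5
Final = 1.50 mM / 3.7816 × 10^5 = 3.967 × 10^-6 mM = 3.97 nM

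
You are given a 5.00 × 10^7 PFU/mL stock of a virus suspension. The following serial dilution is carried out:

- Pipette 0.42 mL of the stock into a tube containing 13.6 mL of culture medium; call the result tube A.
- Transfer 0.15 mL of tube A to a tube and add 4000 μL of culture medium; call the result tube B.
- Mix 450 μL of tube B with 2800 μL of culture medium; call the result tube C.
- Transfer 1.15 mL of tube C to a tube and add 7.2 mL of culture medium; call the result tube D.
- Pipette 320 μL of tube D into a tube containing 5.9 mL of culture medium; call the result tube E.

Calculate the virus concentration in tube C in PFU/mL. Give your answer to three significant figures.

7.50 × 10^3 PFU/mL

Step 1: 0.42 mL + 13.6 mL = 14.02 mL total → factor 14.02/0.42 = 33.381
Step 2: 0.15 mL + 4000 μL = 4.15 mL total → factor 4.15/0.15 = 27.667
Step 3: 450 μL + 2800 μL = 3250 μL total → factor 3250/450 = 7.2222
Dilution factor through tube C = 33.381 × 27.667 × 7.2222 = 6670
[tube C] = 5.00 × 10^7 PFU/mL / 6670 = 7.50 × 10^3 PFU/mL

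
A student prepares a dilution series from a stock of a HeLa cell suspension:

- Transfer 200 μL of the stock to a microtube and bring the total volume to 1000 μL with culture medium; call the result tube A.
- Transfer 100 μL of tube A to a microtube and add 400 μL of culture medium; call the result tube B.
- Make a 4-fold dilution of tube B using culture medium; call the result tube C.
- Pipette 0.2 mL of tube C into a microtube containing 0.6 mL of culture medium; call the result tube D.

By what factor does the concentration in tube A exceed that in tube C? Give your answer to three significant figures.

20.0

Step 1: 200 μL brought to 1000 μL → factor 1000/200 = 5
Step 2: 100 μL + 400 μL = 500 μL total → factor 500/100 = 5
Step 3: 4-fold → factor 4
Dilution factor to tube A = 5; to tube C = 100
[tube A]/[tube C] = (factor to tube C)/(factor to tube A) = 100/5 = 20.0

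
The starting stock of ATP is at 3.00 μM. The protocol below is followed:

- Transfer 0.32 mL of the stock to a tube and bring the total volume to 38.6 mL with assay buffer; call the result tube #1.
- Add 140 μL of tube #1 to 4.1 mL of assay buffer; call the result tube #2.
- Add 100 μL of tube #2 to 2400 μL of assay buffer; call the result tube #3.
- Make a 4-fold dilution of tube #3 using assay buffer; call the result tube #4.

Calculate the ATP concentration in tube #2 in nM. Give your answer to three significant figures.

Step 1: 0.32 mL brought to 38.6 mL → factor 38.6/0.32 = 120.62
Step 2: 140 μL + 4.1 mL = 4240 μL total → factor 4240/140 = 30.286
Dilution factor through tube #2 = 120.62 × 30.286 = 3653.2
[tube #2] = 3.00 μM / 3653.2 = 0.0008212 μM = 0.821 nM

0.821 nM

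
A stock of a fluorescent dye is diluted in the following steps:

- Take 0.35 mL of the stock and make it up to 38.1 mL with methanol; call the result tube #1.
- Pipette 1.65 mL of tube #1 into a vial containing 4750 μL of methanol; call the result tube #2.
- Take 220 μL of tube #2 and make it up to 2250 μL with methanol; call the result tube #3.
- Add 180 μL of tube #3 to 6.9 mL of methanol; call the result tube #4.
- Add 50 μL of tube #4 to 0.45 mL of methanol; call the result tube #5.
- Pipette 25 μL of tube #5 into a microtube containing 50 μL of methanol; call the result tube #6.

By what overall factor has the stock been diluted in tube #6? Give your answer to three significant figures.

Step 1: 0.35 mL brought to 38.1 mL → factor 38.1/0.35 = 108.86
Step 2: 1.65 mL + 4750 μL = 6.4 mL total → factor 6.4/1.65 = 3.8788
Step 3: 220 μL brought to 2250 μL → factor 2250/220 = 10.227
Step 4: 180 μL + 6.9 mL = 7080 μL total → factor 7080/180 = 39.333
Step 5: 50 μL + 0.45 mL = 500 μL total → factor 500/50 = 10
Step 6: 25 μL + 50 μL = 75 μL total → factor 75/25 = 3
Overall dilution factor = 108.86 × 3.8788 × 10.227 × 39.333 × 10 × 3 = 5.0956 × 10^6

5.10 × 10^6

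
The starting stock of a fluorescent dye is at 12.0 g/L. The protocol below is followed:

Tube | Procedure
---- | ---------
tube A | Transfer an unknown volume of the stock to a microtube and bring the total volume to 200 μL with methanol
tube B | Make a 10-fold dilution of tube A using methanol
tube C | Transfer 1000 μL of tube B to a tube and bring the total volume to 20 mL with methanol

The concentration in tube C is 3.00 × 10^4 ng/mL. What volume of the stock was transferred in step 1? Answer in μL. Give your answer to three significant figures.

Step 1: v brought to 200 μL → factor = 200 μL/v
Step 2: 10-fold → factor 10
Step 3: 1000 μL brought to 20 mL → factor 20000/1000 = 20
Product of known-step factors = 200
Overall factor = 12.0 g/L / (3.00 × 10^4 ng/mL) = 400
Step-1 factor = 400 / 200 = 2
v = 200 μL / 2 = 100 μL

100 μL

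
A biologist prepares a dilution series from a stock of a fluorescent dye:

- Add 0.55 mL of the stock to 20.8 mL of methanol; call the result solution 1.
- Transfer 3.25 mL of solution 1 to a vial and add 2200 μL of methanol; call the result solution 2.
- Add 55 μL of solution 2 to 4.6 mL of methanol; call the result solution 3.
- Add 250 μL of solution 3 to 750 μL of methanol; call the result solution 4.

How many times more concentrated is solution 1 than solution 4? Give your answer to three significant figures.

568

Step 1: 0.55 mL + 20.8 mL = 21.35 mL total → factor 21.35/0.55 = 38.818
Step 2: 3.25 mL + 2200 μL = 5.45 mL total → factor 5.45/3.25 = 1.6769
Step 3: 55 μL + 4.6 mL = 4655 μL total → factor 4655/55 = 84.636
Step 4: 250 μL + 750 μL = 1000 μL total → factor 1000/250 = 4
Dilution factor to solution 1 = 38.818; to solution 4 = 22038
[solution 1]/[solution 4] = (factor to solution 4)/(factor to solution 1) = 22038/38.818 = 568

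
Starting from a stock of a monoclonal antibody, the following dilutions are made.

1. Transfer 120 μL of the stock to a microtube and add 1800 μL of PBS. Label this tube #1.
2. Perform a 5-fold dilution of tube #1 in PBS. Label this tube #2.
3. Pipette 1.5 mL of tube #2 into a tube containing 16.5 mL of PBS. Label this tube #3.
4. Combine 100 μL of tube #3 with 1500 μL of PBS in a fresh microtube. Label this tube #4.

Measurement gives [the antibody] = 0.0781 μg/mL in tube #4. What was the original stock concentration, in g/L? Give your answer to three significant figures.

1.20 g/L

Step 1: 120 μL + 1800 μL = 1920 μL total → factor 1920/120 = 16
Step 2: 5-fold → factor 5
Step 3: 1.5 mL + 16.5 mL = 18 mL total → factor 18/1.5 = 12
Step 4: 100 μL + 1500 μL = 1600 μL total → factor 1600/100 = 16
Overall dilution factor = 16 × 5 × 12 × 16 = 15360
Stock = 0.0781 μg/mL × 15360 = 1200 μg/mL = 1.20 g/L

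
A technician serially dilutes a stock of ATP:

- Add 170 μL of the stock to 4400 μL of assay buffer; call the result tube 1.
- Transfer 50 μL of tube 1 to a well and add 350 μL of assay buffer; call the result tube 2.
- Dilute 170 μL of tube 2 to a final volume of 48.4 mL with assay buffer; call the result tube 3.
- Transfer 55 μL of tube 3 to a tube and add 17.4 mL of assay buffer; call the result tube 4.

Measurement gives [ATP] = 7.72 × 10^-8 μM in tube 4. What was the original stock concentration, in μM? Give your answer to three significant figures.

1.50 μM

Step 1: 170 μL + 4400 μL = 4570 μL total → factor 4570/170 = 26.882
Step 2: 50 μL + 350 μL = 400 μL total → factor 400/50 = 8
Step 3: 170 μL brought to 48.4 mL → factor 48400/170 = 284.71
Step 4: 55 μL + 17.4 mL = 17455 μL total → factor 17455/55 = 317.36
Overall dilution factor = 26.882 × 8 × 284.71 × 317.36 = 1.9432 × 10^7
Stock = 7.72 × 10^-8 μM × 1.9432 × 10^7 = 1.50 μM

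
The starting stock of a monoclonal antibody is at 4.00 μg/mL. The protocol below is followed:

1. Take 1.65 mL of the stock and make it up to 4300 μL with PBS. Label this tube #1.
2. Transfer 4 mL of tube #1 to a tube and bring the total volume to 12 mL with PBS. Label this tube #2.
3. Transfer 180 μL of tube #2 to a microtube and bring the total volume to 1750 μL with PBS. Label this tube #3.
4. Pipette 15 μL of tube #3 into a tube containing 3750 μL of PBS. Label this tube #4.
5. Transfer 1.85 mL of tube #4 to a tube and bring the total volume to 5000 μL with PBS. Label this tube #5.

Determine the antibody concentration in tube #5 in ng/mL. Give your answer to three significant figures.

Step 1: 1.65 mL brought to 4300 μL → factor 4.3/1.65 = 2.6061
Step 2: 4 mL brought to 12 mL → factor 12/4 = 3
Step 3: 180 μL brought to 1750 μL → factor 1750/180 = 9.7222
Step 4: 15 μL + 3750 μL = 3765 μL total → factor 3765/15 = 251
Step 5: 1.85 mL brought to 5000 μL → factor 5/1.85 = 2.7027
Overall dilution factor = 2.6061 × 3 × 9.7222 × 251 × 2.7027 = 51564
Final = 4.00 μg/mL / 51564 = 7.757 × 10^-5 μg/mL = 0.0776 ng/mL

0.0776 ng/mL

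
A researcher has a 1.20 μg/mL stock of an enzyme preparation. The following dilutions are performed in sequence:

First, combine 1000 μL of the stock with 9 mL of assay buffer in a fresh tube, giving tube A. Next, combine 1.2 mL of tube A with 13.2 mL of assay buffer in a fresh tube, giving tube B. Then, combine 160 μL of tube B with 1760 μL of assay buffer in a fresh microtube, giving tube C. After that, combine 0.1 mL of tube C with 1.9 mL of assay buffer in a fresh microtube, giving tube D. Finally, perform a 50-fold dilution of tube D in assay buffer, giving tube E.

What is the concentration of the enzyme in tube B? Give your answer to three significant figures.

Step 1: 1000 μL + 9 mL = 10000 μL total → factor 10000/1000 = 10
Step 2: 1.2 mL + 13.2 mL = 14.4 mL total → factor 14.4/1.2 = 12
Dilution factor through tube B = 10 × 12 = 120
[tube B] = 1.20 μg/mL / 120 = 0.0100 μg/mL

0.0100 μg/mL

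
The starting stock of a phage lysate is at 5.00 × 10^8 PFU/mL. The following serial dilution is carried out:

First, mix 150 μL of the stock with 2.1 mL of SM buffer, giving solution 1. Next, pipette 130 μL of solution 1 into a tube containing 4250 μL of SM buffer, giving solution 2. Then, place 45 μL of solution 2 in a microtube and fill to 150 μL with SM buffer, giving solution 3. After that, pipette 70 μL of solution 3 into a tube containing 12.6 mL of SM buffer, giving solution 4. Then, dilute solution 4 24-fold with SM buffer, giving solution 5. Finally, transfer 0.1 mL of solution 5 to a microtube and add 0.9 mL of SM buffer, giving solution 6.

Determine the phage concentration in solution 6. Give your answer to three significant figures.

Step 1: 150 μL + 2.1 mL = 2250 μL total → factor 2250/150 = 15
Step 2: 130 μL + 4250 μL = 4380 μL total → factor 4380/130 = 33.692
Step 3: 45 μL brought to 150 μL → factor 150/45 = 3.3333
Step 4: 70 μL + 12.6 mL = 12670 μL total → factor 12670/70 = 181
Step 5: 24-fold → factor 24
Step 6: 0.1 mL + 0.9 mL = 1 mL total → factor 1/0.1 = 10
Overall dilution factor = 15 × 33.692 × 3.3333 × 181 × 24 × 10 = 7.318 × 10^7
Final = 5.00 × 10^8 PFU/mL / 7.318 × 10^7 = 6.83 PFU/mL

6.83 PFU/mL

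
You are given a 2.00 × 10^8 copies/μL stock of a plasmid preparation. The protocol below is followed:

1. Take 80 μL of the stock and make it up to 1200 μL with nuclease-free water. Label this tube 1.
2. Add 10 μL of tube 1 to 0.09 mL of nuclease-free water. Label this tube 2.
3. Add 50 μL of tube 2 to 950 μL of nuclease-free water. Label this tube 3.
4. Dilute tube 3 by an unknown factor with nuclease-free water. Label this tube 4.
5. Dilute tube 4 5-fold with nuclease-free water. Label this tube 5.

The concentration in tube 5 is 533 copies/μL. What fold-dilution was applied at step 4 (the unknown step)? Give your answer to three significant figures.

Step 1: 80 μL brought to 1200 μL → factor 1200/80 = 15
Step 2: 10 μL + 0.09 mL = 100 μL total → factor 100/10 = 10
Step 3: 50 μL + 950 μL = 1000 μL total → factor 1000/50 = 20
Step 4: unknown factor x
Step 5: 5-fold → factor 5
Product of known-step factors = 15000
Overall factor = 2.00 × 10^8 copies/μL / (533 copies/μL) = 3.7523 × 10^5
x = 3.7523 × 10^5 / 15000 = 25.0

25.0-fold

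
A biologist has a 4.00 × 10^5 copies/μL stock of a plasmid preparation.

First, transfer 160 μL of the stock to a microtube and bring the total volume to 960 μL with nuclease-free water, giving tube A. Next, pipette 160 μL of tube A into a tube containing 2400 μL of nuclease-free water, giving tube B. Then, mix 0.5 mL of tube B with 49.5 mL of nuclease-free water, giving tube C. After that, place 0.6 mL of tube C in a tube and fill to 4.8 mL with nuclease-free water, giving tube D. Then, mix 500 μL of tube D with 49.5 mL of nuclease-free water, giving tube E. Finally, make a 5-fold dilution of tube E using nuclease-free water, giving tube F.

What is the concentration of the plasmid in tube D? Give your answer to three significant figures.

Step 1: 160 μL brought to 960 μL → factor 960/160 = 6
Step 2: 160 μL + 2400 μL = 2560 μL total → factor 2560/160 = 16
Step 3: 0.5 mL + 49.5 mL = 50 mL total → factor 50/0.5 = 100
Step 4: 0.6 mL brought to 4.8 mL → factor 4.8/0.6 = 8
Dilution factor through tube D = 6 × 16 × 100 × 8 = 76800
[tube D] = 4.00 × 10^5 copies/μL / 76800 = 5.21 copies/μL

5.21 copies/μL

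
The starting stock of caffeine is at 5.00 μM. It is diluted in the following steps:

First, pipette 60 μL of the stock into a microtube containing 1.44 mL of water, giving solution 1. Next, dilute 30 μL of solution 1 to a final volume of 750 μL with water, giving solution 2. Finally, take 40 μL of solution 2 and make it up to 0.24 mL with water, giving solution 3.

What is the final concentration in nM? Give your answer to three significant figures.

1.33 nM

Step 1: 60 μL + 1.44 mL = 1500 μL total → factor 1500/60 = 25
Step 2: 30 μL brought to 750 μL → factor 750/30 = 25
Step 3: 40 μL brought to 0.24 mL → factor 240/40 = 6
Overall dilution factor = 25 × 25 × 6 = 3750
Final = 5.00 μM / 3750 = 0.001333 μM = 1.33 nM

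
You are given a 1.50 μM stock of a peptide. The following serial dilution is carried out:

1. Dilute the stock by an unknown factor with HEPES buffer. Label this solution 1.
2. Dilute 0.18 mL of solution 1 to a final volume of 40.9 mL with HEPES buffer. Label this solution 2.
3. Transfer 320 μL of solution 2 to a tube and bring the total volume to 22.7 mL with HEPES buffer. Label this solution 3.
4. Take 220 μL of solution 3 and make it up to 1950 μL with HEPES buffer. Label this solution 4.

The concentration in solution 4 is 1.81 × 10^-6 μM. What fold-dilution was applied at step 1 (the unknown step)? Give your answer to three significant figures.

5.80-fold

Step 1: unknown factor x
Step 2: 0.18 mL brought to 40.9 mL → factor 40.9/0.18 = 227.22
Step 3: 320 μL brought to 22.7 mL → factor 22700/320 = 70.938
Step 4: 220 μL brought to 1950 μL → factor 1950/220 = 8.8636
Product of known-step factors = 1.4287 × 10^5
Overall factor = 1.50 μM / (1.81 × 10^-6 μM) = 8.2873 × 10^5
x = 8.2873 × 10^5 / 1.4287 × 10^5 = 5.80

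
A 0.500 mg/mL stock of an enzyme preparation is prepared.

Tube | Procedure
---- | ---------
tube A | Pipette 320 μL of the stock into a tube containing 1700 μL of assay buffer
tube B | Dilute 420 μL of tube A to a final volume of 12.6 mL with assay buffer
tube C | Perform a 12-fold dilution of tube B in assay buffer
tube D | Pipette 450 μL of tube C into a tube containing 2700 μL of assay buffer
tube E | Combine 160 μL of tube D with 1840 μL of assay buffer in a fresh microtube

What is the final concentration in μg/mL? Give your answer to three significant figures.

Step 1: 320 μL + 1700 μL = 2020 μL total → factor 2020/320 = 6.3125
Step 2: 420 μL brought to 12.6 mL → factor 12600/420 = 30
Step 3: 12-fold → factor 12
Step 4: 450 μL + 2700 μL = 3150 μL total → factor 3150/450 = 7
Step 5: 160 μL + 1840 μL = 2000 μL total → factor 2000/160 = 12.5
Overall dilution factor = 6.3125 × 30 × 12 × 7 × 12.5 = 1.9884 × 10^5
Final = 0.500 mg/mL / 1.9884 × 10^5 = 2.515 × 10^-6 mg/mL = 0.00251 μg/mL

0.00251 μg/mL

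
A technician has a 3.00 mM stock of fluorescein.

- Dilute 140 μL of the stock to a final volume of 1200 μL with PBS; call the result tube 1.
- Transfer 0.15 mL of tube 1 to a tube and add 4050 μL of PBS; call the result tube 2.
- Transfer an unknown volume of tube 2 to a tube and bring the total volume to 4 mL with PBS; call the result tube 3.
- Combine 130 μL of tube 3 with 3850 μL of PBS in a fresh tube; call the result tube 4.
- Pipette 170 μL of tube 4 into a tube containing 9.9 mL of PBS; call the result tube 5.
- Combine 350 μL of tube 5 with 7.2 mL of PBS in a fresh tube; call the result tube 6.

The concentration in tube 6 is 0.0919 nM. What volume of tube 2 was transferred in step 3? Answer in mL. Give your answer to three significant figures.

Step 1: 140 μL brought to 1200 μL → factor 1200/140 = 8.5714
Step 2: 0.15 mL + 4050 μL = 4.2 mL total → factor 4.2/0.15 = 28
Step 3: v brought to 4 mL → factor = 4 mL/v
Step 4: 130 μL + 3850 μL = 3980 μL total → factor 3980/130 = 30.615
Step 5: 170 μL + 9.9 mL = 10070 μL total → factor 10070/170 = 59.235
Step 6: 350 μL + 7.2 mL = 7550 μL total → factor 7550/350 = 21.571
Product of known-step factors = 9.3888 × 10^6
Overall factor = 3.00 mM / (0.0919 nM) = 3.2644 × 10^7
Step-3 factor = 3.2644 × 10^7 / 9.3888 × 10^6 = 3.4769
v = 4 mL / 3.4769 = 1.15 mL

1.15 mL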